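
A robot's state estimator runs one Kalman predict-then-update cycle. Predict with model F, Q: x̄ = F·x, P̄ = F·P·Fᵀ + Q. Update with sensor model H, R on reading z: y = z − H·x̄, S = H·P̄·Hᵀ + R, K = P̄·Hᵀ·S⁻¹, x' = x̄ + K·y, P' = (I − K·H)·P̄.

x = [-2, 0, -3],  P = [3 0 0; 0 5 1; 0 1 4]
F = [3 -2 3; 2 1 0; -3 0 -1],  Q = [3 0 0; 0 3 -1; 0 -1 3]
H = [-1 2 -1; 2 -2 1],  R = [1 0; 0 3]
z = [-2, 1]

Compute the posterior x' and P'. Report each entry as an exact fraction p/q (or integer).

x̄ = F·x = [-15, -4, 9]
P̄ = F·P·Fᵀ + Q = [74 11 -37; 11 20 -20; -37 -20 34]
y = z − H·x̄ = [0, 14]
S = H·P̄·Hᵀ + R = [151 -165; -165 257]
K = P̄·Hᵀ·S⁻¹ = [5415/5791 5482/5791; 6323/11582 2347/11582; -9509/11582 -6105/11582]
x' = x̄ + K·y = [-10117/5791, -6735/5791, 9384/5791]
P' = (I − K·H)·P̄ = [21861/5791 6682/5791 -13912/5791; 6682/5791 10999/11582 2311/11582; -13912/5791 2311/11582 41955/11582]

x' = [-10117/5791, -6735/5791, 9384/5791]
P' = [21861/5791 6682/5791 -13912/5791; 6682/5791 10999/11582 2311/11582; -13912/5791 2311/11582 41955/11582]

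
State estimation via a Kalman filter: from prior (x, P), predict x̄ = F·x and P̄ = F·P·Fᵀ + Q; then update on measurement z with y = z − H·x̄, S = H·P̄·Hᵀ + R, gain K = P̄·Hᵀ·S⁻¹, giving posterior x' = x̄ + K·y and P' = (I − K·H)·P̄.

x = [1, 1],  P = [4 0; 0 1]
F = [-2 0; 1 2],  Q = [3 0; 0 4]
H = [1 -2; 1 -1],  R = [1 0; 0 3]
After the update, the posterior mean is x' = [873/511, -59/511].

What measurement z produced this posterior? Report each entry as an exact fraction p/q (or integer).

z = [2, 2]

x̄ = F·x = [-2, 3]
P̄ = F·P·Fᵀ + Q = [19 -8; -8 12]
S = H·P̄·Hᵀ + R = [100 67; 67 50]
K = P̄·Hᵀ·S⁻¹ = [-59/511 355/511; -260/511 144/511]
x' − x̄ = [1895/511, -1592/511] = K·y
y = (KᵀK)⁻¹·Kᵀ·(x' − x̄) = [10, 7]
z = y + H·x̄ = [10, 7] + [-8, -5] = [2, 2]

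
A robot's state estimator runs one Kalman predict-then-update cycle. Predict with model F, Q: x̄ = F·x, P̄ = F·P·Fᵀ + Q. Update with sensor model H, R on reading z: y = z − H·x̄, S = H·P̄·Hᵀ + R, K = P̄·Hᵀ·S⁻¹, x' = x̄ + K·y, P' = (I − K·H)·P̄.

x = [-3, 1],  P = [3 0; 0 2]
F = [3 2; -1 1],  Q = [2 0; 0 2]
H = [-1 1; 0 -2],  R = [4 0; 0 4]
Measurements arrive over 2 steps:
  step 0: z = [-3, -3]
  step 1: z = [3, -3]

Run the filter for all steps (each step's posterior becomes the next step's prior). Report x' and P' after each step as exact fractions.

step 0: x̄ = F·x = [-7, 4]
step 0: P̄ = F·P·Fᵀ + Q = [37 -5; -5 7]
step 0: y = z − H·x̄ = [-14, 5]
step 0: S = H·P̄·Hᵀ + R = [58 -24; -24 32]
step 0: K = P̄·Hᵀ·S⁻¹ = [-69/80 -107/320; 3/80 -131/320]
step 0: x' = x̄ + K·y = [1089/320, 457/320]
step 0: P' = (I − K·H)·P̄ = [659/160 107/160; 107/160 131/160]
step 1: x̄ = F·x = [4181/320, -79/40]
step 1: P̄ = F·P·Fᵀ + Q = [8059/160 -201/20; -201/20 28/5]
step 1: y = z − H·x̄ = [5773/320, -139/20]
step 1: S = H·P̄·Hᵀ + R = [12811/160 -313/10; -313/10 132/5]
step 1: K = P̄·Hᵀ·S⁻¹ = [-38637/45365 -11269/45365; 2504/45365 -16277/45365]
step 1: x' = x̄ + K·y = [-25994/45365, 68703/45365]
step 1: P' = (I − K·H)·P̄ = [177086/45365 22538/45365; 22538/45365 32554/45365]

step 0: x' = [1089/320, 457/320], P' = [659/160 107/160; 107/160 131/160]
step 1: x' = [-25994/45365, 68703/45365], P' = [177086/45365 22538/45365; 22538/45365 32554/45365]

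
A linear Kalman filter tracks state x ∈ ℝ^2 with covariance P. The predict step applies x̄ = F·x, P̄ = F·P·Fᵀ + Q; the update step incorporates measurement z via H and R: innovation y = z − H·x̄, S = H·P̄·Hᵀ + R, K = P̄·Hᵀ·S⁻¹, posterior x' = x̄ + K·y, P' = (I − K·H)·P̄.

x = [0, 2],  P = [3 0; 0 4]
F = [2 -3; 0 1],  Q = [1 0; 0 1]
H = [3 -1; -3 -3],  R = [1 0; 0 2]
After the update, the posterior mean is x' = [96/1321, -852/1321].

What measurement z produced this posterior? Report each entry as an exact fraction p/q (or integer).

x̄ = F·x = [-6, 2]
P̄ = F·P·Fᵀ + Q = [49 -12; -12 5]
S = H·P̄·Hᵀ + R = [519 -354; -354 272]
K = P̄·Hᵀ·S⁻¹ = [659/2642 -441/5284; -1859/7926 -1205/5284]
x' − x̄ = [8022/1321, -3494/1321] = K·y
y = (KᵀK)⁻¹·Kᵀ·(x' − x̄) = [21, -10]
z = y + H·x̄ = [21, -10] + [-20, 12] = [1, 2]

z = [1, 2]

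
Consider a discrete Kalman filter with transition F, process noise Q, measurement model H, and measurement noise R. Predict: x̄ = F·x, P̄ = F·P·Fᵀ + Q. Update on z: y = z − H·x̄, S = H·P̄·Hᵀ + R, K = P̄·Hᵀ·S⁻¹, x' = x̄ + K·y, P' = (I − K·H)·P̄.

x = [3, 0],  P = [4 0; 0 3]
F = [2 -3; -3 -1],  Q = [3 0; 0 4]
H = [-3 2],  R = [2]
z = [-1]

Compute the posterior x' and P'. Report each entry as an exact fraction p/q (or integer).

x̄ = F·x = [6, -9]
P̄ = F·P·Fᵀ + Q = [46 -15; -15 43]
y = z − H·x̄ = [35]
S = H·P̄·Hᵀ + R = [768]
K = P̄·Hᵀ·S⁻¹ = [-7/32; 131/768]
x' = x̄ + K·y = [-53/32, -2327/768]
P' = (I − K·H)·P̄ = [37/4 437/32; 437/32 15863/768]

x' = [-53/32, -2327/768]
P' = [37/4 437/32; 437/32 15863/768]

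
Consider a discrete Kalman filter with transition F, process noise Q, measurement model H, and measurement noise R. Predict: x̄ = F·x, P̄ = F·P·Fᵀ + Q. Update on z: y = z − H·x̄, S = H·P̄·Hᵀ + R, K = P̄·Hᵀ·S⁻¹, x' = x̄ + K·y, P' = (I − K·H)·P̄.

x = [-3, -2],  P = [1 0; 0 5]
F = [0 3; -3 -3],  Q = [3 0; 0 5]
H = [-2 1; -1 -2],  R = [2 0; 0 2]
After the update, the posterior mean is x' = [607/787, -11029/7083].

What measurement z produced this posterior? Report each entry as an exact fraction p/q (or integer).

z = [-3, 3]

x̄ = F·x = [-6, 15]
P̄ = F·P·Fᵀ + Q = [48 -45; -45 59]
S = H·P̄·Hᵀ + R = [433 -157; -157 106]
K = P̄·Hᵀ·S⁻¹ = [-928/2361 -439/2361; 4333/21249 -8216/21249]
x' − x̄ = [5329/787, -117274/7083] = K·y
y = (KᵀK)⁻¹·Kᵀ·(x' − x̄) = [-30, 27]
z = y + H·x̄ = [-30, 27] + [27, -24] = [-3, 3]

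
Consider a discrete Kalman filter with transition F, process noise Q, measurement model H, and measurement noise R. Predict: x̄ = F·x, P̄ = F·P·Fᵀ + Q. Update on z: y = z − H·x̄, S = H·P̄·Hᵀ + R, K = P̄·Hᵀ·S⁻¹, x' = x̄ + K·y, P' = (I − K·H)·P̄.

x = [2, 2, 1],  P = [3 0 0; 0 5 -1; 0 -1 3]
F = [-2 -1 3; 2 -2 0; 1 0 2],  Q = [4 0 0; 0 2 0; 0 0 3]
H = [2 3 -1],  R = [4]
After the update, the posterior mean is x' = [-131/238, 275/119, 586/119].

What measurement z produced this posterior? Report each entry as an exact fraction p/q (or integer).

z = [1]

x̄ = F·x = [-3, 0, 4]
P̄ = F·P·Fᵀ + Q = [54 4 14; 4 34 10; 14 10 18]
S = H·P̄·Hᵀ + R = [476]
K = P̄·Hᵀ·S⁻¹ = [53/238; 25/119; 10/119]
x' − x̄ = [583/238, 275/119, 110/119] = K·y
y = (KᵀK)⁻¹·Kᵀ·(x' − x̄) = [11]
z = y + H·x̄ = [11] + [-10] = [1]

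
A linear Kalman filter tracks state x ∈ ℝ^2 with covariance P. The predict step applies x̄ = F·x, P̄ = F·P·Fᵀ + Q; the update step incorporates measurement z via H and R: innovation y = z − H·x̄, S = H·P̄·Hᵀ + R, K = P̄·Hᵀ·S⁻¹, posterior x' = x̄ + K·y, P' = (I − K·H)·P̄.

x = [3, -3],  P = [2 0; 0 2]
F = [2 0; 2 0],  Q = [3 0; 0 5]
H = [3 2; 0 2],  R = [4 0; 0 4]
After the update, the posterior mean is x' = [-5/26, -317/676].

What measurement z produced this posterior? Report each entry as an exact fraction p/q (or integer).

x̄ = F·x = [6, 6]
P̄ = F·P·Fᵀ + Q = [11 8; 8 13]
S = H·P̄·Hᵀ + R = [251 100; 100 56]
K = P̄·Hᵀ·S⁻¹ = [11/39 -17/78; 25/507 763/2028]
x' − x̄ = [-161/26, -4373/676] = K·y
y = (KᵀK)⁻¹·Kᵀ·(x' − x̄) = [-32, -13]
z = y + H·x̄ = [-32, -13] + [30, 12] = [-2, -1]

z = [-2, -1]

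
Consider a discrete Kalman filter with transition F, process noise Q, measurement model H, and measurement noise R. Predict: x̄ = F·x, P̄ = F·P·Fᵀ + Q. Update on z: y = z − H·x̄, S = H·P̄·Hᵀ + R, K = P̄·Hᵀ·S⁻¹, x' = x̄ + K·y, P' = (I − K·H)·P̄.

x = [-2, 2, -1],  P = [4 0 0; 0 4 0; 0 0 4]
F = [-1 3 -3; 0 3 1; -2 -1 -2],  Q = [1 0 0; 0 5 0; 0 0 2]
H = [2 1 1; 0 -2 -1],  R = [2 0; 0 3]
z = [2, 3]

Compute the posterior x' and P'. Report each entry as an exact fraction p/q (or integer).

x' = [30509/32973, -95858/32973, 102028/32973]
P' = [58373/32973 75394/32973 -164048/32973; 75394/32973 225176/32973 -383938/32973; -164048/32973 -383938/32973 729206/32973]

x̄ = F·x = [11, 5, 4]
P̄ = F·P·Fᵀ + Q = [77 24 20; 24 45 -20; 20 -20 38]
y = z − H·x̄ = [-29, 17]
S = H·P̄·Hᵀ + R = [529 -204; -204 141]
K = P̄·Hᵀ·S⁻¹ = [4682/10991 4420/32973; -1329/10991 -22138/32973; 2862/10991 12890/32973]
x' = x̄ + K·y = [30509/32973, -95858/32973, 102028/32973]
P' = (I − K·H)·P̄ = [58373/32973 75394/32973 -164048/32973; 75394/32973 225176/32973 -383938/32973; -164048/32973 -383938/32973 729206/32973]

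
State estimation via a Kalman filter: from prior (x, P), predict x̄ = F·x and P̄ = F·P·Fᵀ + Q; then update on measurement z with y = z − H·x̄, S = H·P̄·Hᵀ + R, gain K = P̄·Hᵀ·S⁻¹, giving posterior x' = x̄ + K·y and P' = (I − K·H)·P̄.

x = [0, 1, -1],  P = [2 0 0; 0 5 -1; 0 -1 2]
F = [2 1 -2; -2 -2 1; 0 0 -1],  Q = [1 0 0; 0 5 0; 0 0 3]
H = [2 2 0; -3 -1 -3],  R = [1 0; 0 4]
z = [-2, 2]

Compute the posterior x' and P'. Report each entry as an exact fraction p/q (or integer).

x' = [-172/4797, -1526/1599, -1202/4797]
P' = [23092/4797 -7867/1599 -13213/4797; -7867/1599 2809/533 4390/1599; -13213/4797 4390/1599 9571/4797]

x̄ = F·x = [3, -3, 1]
P̄ = F·P·Fᵀ + Q = [26 -27 5; -27 39 -4; 5 -4 5]
y = z − H·x̄ = [-2, 11]
S = H·P̄·Hᵀ + R = [45 -24; -24 226]
K = P̄·Hᵀ·S⁻¹ = [-1018/4797 -503/1599; 1120/1599 167/533; -86/4797 -187/1599]
x' = x̄ + K·y = [-172/4797, -1526/1599, -1202/4797]
P' = (I − K·H)·P̄ = [23092/4797 -7867/1599 -13213/4797; -7867/1599 2809/533 4390/1599; -13213/4797 4390/1599 9571/4797]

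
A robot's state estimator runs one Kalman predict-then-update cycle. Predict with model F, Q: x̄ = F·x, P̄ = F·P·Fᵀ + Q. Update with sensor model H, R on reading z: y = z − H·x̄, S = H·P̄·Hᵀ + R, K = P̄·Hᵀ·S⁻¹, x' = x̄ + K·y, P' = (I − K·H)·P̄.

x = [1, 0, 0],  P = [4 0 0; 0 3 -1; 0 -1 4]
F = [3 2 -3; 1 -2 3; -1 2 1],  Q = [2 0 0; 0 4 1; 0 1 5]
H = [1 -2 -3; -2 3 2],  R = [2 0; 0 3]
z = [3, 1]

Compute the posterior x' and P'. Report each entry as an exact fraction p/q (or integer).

x̄ = F·x = [3, 1, -1]
P̄ = F·P·Fᵀ + Q = [98 -48 -8; -48 68 -7; -8 -7 21]
y = z − H·x̄ = [-1, 6]
S = H·P̄·Hᵀ + R = [717 -1039; -1039 1647]
K = P̄·Hᵀ·S⁻¹ = [-5419/50689 -14375/50689; 28693/101378 35705/101378; -27718/50689 -16347/50689]
x' = x̄ + K·y = [71236/50689, 286915/101378, -121053/50689]
P' = (I − K·H)·P̄ = [1031364/50689 794881/50689 -182520/50689; 794881/50689 1359033/101378 -197615/50689; -182520/50689 -197615/50689 89382/50689]

x' = [71236/50689, 286915/101378, -121053/50689]
P' = [1031364/50689 794881/50689 -182520/50689; 794881/50689 1359033/101378 -197615/50689; -182520/50689 -197615/50689 89382/50689]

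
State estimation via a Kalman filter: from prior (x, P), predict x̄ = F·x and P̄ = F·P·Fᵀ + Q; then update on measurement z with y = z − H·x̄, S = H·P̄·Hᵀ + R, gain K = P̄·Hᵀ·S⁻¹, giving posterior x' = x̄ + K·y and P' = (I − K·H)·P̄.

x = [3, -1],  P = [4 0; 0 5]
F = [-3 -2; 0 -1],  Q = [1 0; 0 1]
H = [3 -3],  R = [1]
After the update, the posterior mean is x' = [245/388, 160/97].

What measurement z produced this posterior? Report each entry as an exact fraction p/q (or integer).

x̄ = F·x = [-7, 1]
P̄ = F·P·Fᵀ + Q = [57 10; 10 6]
S = H·P̄·Hᵀ + R = [388]
K = P̄·Hᵀ·S⁻¹ = [141/388; 3/97]
x' − x̄ = [2961/388, 63/97] = K·y
y = (KᵀK)⁻¹·Kᵀ·(x' − x̄) = [21]
z = y + H·x̄ = [21] + [-24] = [-3]

z = [-3]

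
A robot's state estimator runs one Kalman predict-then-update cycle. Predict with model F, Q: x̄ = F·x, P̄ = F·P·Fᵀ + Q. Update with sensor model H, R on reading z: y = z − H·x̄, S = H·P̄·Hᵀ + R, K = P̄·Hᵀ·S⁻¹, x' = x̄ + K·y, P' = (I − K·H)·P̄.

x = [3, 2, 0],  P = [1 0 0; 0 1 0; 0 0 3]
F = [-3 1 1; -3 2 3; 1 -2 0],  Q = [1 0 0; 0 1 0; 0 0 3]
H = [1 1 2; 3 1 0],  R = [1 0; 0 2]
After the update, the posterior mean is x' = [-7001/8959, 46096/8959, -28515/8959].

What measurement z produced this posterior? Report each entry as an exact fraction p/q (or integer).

x̄ = F·x = [-7, -5, -1]
P̄ = F·P·Fᵀ + Q = [14 20 -5; 20 41 -7; -5 -7 8]
S = H·P̄·Hᵀ + R = [80 119; 119 289]
K = P̄·Hᵀ·S⁻¹ = [-26/527 2104/8959; 92/527 2487/8959; 222/527 -2236/8959]
x' − x̄ = [55712/8959, 90891/8959, -19556/8959] = K·y
y = (KᵀK)⁻¹·Kᵀ·(x' − x̄) = [12, 29]
z = y + H·x̄ = [12, 29] + [-14, -26] = [-2, 3]

z = [-2, 3]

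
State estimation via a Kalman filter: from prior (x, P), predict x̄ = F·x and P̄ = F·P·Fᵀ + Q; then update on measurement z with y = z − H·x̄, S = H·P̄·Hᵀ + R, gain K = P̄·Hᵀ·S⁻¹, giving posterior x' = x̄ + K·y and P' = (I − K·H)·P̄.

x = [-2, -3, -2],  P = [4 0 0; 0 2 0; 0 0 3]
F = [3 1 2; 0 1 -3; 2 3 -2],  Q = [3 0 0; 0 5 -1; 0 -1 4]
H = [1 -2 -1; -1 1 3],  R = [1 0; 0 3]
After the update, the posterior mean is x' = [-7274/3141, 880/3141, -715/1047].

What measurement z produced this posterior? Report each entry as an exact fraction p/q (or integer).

z = [-2, 1]

x̄ = F·x = [-13, 3, -9]
P̄ = F·P·Fᵀ + Q = [53 -16 18; -16 34 23; 18 23 50]
S = H·P̄·Hᵀ + R = [360 -408; -408 602]
K = P̄·Hᵀ·S⁻¹ = [17107/25128 457/1047; -7931/25128 -17/1047; 1357/4188 333/698]
x' − x̄ = [33559/3141, -8543/3141, 8708/1047] = K·y
y = (KᵀK)⁻¹·Kᵀ·(x' − x̄) = [8, 12]
z = y + H·x̄ = [8, 12] + [-10, -11] = [-2, 1]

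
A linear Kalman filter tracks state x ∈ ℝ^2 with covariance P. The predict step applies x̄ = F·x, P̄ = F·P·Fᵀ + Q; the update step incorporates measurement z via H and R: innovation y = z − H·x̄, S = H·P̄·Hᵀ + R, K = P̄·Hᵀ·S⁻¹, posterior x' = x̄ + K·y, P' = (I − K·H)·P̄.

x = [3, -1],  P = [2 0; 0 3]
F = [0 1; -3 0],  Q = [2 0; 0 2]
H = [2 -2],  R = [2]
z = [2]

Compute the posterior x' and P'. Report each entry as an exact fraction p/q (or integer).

x' = [-121/51, -179/51]
P' = [205/51 200/51; 200/51 220/51]

x̄ = F·x = [-1, -9]
P̄ = F·P·Fᵀ + Q = [5 0; 0 20]
y = z − H·x̄ = [-14]
S = H·P̄·Hᵀ + R = [102]
K = P̄·Hᵀ·S⁻¹ = [5/51; -20/51]
x' = x̄ + K·y = [-121/51, -179/51]
P' = (I − K·H)·P̄ = [205/51 200/51; 200/51 220/51]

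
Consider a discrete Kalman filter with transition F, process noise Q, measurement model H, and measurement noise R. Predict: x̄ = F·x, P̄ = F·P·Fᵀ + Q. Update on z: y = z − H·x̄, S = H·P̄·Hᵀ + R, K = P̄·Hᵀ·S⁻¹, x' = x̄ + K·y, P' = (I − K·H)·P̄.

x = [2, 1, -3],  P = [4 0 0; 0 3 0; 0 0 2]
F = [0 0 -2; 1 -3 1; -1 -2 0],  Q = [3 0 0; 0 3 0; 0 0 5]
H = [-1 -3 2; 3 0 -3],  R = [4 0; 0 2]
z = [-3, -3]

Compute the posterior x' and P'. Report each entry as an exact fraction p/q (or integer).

x̄ = F·x = [6, -4, -4]
P̄ = F·P·Fᵀ + Q = [11 -4 0; -4 36 14; 0 14 21]
y = z − H·x̄ = [-1, -33]
S = H·P̄·Hᵀ + R = [231 3; 3 290]
K = P̄·Hᵀ·S⁻¹ = [191/66981 2540/22327; -21878/66981 -4082/22327; 63/22327 -4851/22327]
x' = x̄ + K·y = [150235/66981, 158072/66981, 70712/22327]
P' = (I − K·H)·P̄ = [485140/66981 158072/66981 160020/22327; 158072/66981 87304/66981 55412/22327; 160020/22327 55412/22327 163254/22327]

x' = [150235/66981, 158072/66981, 70712/22327]
P' = [485140/66981 158072/66981 160020/22327; 158072/66981 87304/66981 55412/22327; 160020/22327 55412/22327 163254/22327]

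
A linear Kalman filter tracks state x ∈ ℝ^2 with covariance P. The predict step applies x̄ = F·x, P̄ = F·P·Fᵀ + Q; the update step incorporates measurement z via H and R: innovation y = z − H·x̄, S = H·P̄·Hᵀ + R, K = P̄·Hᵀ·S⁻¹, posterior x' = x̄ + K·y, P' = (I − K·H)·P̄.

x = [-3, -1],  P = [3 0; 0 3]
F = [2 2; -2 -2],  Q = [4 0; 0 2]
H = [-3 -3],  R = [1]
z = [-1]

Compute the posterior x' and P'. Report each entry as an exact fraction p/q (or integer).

x' = [-428/55, 446/55]
P' = [1396/55 -1392/55; -1392/55 1394/55]

x̄ = F·x = [-8, 8]
P̄ = F·P·Fᵀ + Q = [28 -24; -24 26]
y = z − H·x̄ = [-1]
S = H·P̄·Hᵀ + R = [55]
K = P̄·Hᵀ·S⁻¹ = [-12/55; -6/55]
x' = x̄ + K·y = [-428/55, 446/55]
P' = (I − K·H)·P̄ = [1396/55 -1392/55; -1392/55 1394/55]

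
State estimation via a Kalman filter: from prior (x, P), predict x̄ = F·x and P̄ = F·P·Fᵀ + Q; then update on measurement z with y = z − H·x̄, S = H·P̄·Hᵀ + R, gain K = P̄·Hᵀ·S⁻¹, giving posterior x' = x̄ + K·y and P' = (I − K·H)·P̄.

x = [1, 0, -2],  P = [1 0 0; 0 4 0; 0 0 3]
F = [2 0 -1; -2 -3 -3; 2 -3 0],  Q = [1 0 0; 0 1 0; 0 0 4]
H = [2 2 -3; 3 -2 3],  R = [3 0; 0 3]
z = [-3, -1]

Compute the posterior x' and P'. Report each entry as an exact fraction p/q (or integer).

x' = [-12872/19579, 8591/19579, 42734/58737]
P' = [4560/19579 3345/19579 1476/19579; 3345/19579 1155747/19579 768528/19579; 1476/19579 768528/19579 1543228/58737]

x̄ = F·x = [4, 4, 2]
P̄ = F·P·Fᵀ + Q = [8 5 4; 5 68 32; 4 32 44]
y = z − H·x̄ = [-13, -11]
S = H·P̄·Hᵀ + R = [311 -238; -238 371]
K = P̄·Hᵀ·S⁻¹ = [542/2797 3806/19579; 600/2797 1375/19579; -460/8391 10600/58737]
x' = x̄ + K·y = [-12872/19579, 8591/19579, 42734/58737]
P' = (I − K·H)·P̄ = [4560/19579 3345/19579 1476/19579; 3345/19579 1155747/19579 768528/19579; 1476/19579 768528/19579 1543228/58737]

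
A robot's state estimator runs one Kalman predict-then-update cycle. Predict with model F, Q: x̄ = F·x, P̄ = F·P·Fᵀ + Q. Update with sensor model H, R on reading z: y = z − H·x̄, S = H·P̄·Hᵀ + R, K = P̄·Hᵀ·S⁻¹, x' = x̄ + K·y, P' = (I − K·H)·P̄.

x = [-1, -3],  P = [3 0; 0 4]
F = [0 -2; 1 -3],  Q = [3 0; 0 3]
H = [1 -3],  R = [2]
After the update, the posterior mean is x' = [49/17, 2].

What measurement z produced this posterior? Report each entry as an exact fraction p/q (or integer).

z = [-3]

x̄ = F·x = [6, 8]
P̄ = F·P·Fᵀ + Q = [19 24; 24 42]
S = H·P̄·Hᵀ + R = [255]
K = P̄·Hᵀ·S⁻¹ = [-53/255; -2/5]
x' − x̄ = [-53/17, -6] = K·y
y = (KᵀK)⁻¹·Kᵀ·(x' − x̄) = [15]
z = y + H·x̄ = [15] + [-18] = [-3]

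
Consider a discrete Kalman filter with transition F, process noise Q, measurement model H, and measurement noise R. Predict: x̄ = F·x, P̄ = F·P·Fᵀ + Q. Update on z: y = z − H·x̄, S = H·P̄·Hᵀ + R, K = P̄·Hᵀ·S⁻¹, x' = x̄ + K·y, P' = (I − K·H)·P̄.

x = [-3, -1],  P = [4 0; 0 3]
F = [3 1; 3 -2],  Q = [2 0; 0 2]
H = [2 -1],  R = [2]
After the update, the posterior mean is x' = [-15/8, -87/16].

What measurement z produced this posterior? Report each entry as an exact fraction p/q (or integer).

x̄ = F·x = [-10, -7]
P̄ = F·P·Fᵀ + Q = [41 30; 30 50]
S = H·P̄·Hᵀ + R = [96]
K = P̄·Hᵀ·S⁻¹ = [13/24; 5/48]
x' − x̄ = [65/8, 25/16] = K·y
y = (KᵀK)⁻¹·Kᵀ·(x' − x̄) = [15]
z = y + H·x̄ = [15] + [-13] = [2]

z = [2]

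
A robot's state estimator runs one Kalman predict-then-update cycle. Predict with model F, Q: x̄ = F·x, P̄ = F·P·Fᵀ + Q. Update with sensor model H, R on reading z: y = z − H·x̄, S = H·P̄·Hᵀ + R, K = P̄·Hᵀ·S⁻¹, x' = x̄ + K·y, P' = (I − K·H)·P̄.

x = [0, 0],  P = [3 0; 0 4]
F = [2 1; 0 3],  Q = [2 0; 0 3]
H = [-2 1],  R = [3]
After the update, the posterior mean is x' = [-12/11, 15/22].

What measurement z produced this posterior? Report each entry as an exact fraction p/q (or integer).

x̄ = F·x = [0, 0]
P̄ = F·P·Fᵀ + Q = [18 12; 12 39]
S = H·P̄·Hᵀ + R = [66]
K = P̄·Hᵀ·S⁻¹ = [-4/11; 5/22]
x' − x̄ = [-12/11, 15/22] = K·y
y = (KᵀK)⁻¹·Kᵀ·(x' − x̄) = [3]
z = y + H·x̄ = [3] + [0] = [3]

z = [3]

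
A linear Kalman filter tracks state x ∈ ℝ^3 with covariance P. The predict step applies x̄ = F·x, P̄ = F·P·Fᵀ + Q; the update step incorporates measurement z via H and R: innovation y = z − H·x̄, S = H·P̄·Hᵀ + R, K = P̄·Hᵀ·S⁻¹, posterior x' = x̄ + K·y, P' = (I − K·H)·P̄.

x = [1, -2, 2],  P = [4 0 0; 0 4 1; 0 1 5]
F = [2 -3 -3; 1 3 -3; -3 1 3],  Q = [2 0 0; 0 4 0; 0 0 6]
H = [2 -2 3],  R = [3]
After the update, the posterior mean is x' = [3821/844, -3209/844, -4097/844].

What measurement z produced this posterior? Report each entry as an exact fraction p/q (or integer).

x̄ = F·x = [2, -11, 1]
P̄ = F·P·Fᵀ + Q = [117 17 -93; 17 71 -39; -93 -39 97]
S = H·P̄·Hᵀ + R = [844]
K = P̄·Hᵀ·S⁻¹ = [-79/844; -225/844; 183/844]
x' − x̄ = [2133/844, 6075/844, -4941/844] = K·y
y = (KᵀK)⁻¹·Kᵀ·(x' − x̄) = [-27]
z = y + H·x̄ = [-27] + [29] = [2]

z = [2]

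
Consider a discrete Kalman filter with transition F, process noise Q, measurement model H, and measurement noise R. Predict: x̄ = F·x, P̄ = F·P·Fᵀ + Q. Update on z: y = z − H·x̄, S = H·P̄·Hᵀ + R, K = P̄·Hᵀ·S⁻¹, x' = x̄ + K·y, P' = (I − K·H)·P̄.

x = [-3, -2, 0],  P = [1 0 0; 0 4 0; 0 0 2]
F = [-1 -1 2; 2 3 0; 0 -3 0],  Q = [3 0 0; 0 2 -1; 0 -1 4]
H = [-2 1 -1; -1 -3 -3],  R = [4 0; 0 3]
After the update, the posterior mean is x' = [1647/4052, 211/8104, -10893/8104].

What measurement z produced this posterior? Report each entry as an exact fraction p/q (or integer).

x̄ = F·x = [5, -12, 6]
P̄ = F·P·Fᵀ + Q = [16 -14 12; -14 42 -37; 12 -37 40]
S = H·P̄·Hᵀ + R = [328 40; 40 79]
K = P̄·Hᵀ·S⁻¹ = [-697/4052 -40/1013; 2831/8104 -192/1013; -7139/24312 -356/3039]
x' − x̄ = [-18613/4052, 97459/8104, -59517/8104] = K·y
y = (KᵀK)⁻¹·Kᵀ·(x' − x̄) = [29, -10]
z = y + H·x̄ = [29, -10] + [-28, 13] = [1, 3]

z = [1, 3]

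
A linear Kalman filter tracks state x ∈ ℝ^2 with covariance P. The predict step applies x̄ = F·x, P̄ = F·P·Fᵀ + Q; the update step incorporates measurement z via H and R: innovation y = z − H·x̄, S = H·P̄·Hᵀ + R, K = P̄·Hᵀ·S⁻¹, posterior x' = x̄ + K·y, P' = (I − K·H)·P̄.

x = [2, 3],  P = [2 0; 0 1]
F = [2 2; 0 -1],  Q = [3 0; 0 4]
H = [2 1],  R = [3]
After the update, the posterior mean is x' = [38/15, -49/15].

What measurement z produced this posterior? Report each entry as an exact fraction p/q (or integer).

x̄ = F·x = [10, -3]
P̄ = F·P·Fᵀ + Q = [15 -2; -2 5]
S = H·P̄·Hᵀ + R = [60]
K = P̄·Hᵀ·S⁻¹ = [7/15; 1/60]
x' − x̄ = [-112/15, -4/15] = K·y
y = (KᵀK)⁻¹·Kᵀ·(x' − x̄) = [-16]
z = y + H·x̄ = [-16] + [17] = [1]

z = [1]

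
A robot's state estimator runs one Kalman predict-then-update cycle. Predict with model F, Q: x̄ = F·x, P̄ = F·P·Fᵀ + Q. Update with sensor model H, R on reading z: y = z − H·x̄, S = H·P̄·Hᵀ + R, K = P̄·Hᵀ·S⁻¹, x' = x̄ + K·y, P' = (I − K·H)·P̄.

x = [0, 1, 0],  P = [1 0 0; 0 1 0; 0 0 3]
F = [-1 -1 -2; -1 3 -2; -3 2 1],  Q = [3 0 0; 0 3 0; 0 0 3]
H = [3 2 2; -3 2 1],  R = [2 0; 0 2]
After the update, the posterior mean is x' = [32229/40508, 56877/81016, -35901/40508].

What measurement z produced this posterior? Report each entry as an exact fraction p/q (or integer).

z = [2, -2]

x̄ = F·x = [-1, 3, 2]
P̄ = F·P·Fᵀ + Q = [17 10 -5; 10 25 3; -5 3 19]
S = H·P̄·Hᵀ + R = [415 18; 18 196]
K = P̄·Hᵀ·S⁻¹ = [3151/20254 -8019/40508; 8221/40508 7997/81016; 1241/20254 8039/40508]
x' − x̄ = [72737/40508, -186171/81016, -116917/40508] = K·y
y = (KᵀK)⁻¹·Kᵀ·(x' − x̄) = [-5, -13]
z = y + H·x̄ = [-5, -13] + [7, 11] = [2, -2]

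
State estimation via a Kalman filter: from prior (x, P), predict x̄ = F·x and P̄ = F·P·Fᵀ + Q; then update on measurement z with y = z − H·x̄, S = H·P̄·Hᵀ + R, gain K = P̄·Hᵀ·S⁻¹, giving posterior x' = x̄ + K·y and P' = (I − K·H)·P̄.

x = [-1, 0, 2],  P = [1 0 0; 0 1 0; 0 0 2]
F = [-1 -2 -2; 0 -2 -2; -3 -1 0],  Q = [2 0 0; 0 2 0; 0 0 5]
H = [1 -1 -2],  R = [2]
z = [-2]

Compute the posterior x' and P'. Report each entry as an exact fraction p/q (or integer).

x̄ = F·x = [-3, -4, 3]
P̄ = F·P·Fᵀ + Q = [15 12 5; 12 14 2; 5 2 15]
y = z − H·x̄ = [3]
S = H·P̄·Hᵀ + R = [55]
K = P̄·Hᵀ·S⁻¹ = [-7/55; -6/55; -27/55]
x' = x̄ + K·y = [-186/55, -238/55, 84/55]
P' = (I − K·H)·P̄ = [776/55 618/55 86/55; 618/55 734/55 -52/55; 86/55 -52/55 96/55]

x' = [-186/55, -238/55, 84/55]
P' = [776/55 618/55 86/55; 618/55 734/55 -52/55; 86/55 -52/55 96/55]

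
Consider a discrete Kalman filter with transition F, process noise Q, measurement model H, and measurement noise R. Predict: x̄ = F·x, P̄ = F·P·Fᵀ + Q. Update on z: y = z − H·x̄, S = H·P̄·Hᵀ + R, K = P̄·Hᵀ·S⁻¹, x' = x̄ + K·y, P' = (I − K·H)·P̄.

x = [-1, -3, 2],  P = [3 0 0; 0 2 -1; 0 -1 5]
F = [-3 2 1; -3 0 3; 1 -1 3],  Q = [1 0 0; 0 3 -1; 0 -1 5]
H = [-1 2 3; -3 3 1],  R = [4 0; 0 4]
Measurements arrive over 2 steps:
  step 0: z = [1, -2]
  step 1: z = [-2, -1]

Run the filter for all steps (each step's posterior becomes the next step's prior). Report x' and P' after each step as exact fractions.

step 0: x' = [44714/16299, 41027/16299, -9193/16299], P' = [410980/16299 453646/16299 -157886/16299; 453646/16299 512044/16299 -183998/16299; -157886/16299 -183998/16299 75400/16299]
step 1: x' = [-1440452294/765938505, -611392753/255312835, 18037062/51062567], P' = [1859637378/255312835 2148808948/255312835 -160167898/51062567; 2148808948/255312835 2660896488/255312835 -215251248/51062567; -160167898/51062567 -215251248/51062567 114246806/51062567]

step 0: x̄ = F·x = [-1, 9, 8]
step 0: P̄ = F·P·Fᵀ + Q = [37 36 -3; 36 75 38; -3 38 61]
step 0: y = z − H·x̄ = [-42, -40]
step 0: S = H·P̄·Hᵀ + R = [1220 868; 868 671]
step 0: K = P̄·Hᵀ·S⁻¹ = [11327/32598 -7472/16299; 4612/16299 -2201/16299; 8045/32598 -734/16299]
step 0: x' = x̄ + K·y = [44714/16299, 41027/16299, -9193/16299]
step 0: P' = (I − K·H)·P̄ = [410980/16299 453646/16299 -157886/16299; 453646/16299 512044/16299 -183998/16299; -157886/16299 -183998/16299 75400/16299]
step 1: x̄ = F·x = [-6809/1811, -17969/1811, -7964/5433]
step 1: P̄ = F·P·Fᵀ + Q = [67363/1811 221532/1811 64500/1811; 221532/1811 807585/1811 254401/1811; 64500/1811 254401/1811 103611/1811]
step 1: y = z − H·x̄ = [33471/1811, 102971/5433]
step 1: S = H·P̄·Hᵀ + R = [6017130/1811 5518055/1811; 5518055/1811 5137217/1811]
step 1: K = P̄·Hᵀ·S⁻¹ = [8865512/255312835 3333761/51062567; -13946173/255312835 23000319/51062567; 18101455/51062567 -12750811/51062567]
step 1: x' = x̄ + K·y = [-1440452294/765938505, -611392753/255312835, 18037062/51062567]
step 1: P' = (I − K·H)·P̄ = [1859637378/255312835 2148808948/255312835 -160167898/51062567; 2148808948/255312835 2660896488/255312835 -215251248/51062567; -160167898/51062567 -215251248/51062567 114246806/51062567]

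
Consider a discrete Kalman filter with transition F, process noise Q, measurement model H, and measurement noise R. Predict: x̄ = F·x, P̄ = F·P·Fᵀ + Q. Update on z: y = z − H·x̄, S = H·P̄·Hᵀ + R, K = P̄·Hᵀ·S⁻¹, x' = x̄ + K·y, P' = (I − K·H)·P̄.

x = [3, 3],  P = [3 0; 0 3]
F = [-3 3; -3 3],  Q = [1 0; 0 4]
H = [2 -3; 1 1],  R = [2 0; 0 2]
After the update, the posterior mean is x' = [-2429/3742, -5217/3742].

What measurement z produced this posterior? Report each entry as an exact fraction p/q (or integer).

z = [3, -2]

x̄ = F·x = [0, 0]
P̄ = F·P·Fᵀ + Q = [55 54; 54 58]
S = H·P̄·Hᵀ + R = [96 -118; -118 223]
K = P̄·Hᵀ·S⁻¹ = [633/3742 1082/1871; -751/3742 741/1871]
x' − x̄ = [-2429/3742, -5217/3742] = K·y
y = (KᵀK)⁻¹·Kᵀ·(x' − x̄) = [3, -2]
z = y + H·x̄ = [3, -2] + [0, 0] = [3, -2]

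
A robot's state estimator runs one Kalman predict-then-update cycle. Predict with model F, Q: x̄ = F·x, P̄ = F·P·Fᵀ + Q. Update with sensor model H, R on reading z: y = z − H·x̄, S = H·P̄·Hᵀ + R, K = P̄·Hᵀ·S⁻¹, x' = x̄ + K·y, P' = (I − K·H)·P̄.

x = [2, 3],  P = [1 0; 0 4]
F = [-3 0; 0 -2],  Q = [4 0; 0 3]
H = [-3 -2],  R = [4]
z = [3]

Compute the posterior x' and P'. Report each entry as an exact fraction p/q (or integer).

x' = [-129/197, -156/197]
P' = [1040/197 -1482/197; -1482/197 2299/197]

x̄ = F·x = [-6, -6]
P̄ = F·P·Fᵀ + Q = [13 0; 0 19]
y = z − H·x̄ = [-27]
S = H·P̄·Hᵀ + R = [197]
K = P̄·Hᵀ·S⁻¹ = [-39/197; -38/197]
x' = x̄ + K·y = [-129/197, -156/197]
P' = (I − K·H)·P̄ = [1040/197 -1482/197; -1482/197 2299/197]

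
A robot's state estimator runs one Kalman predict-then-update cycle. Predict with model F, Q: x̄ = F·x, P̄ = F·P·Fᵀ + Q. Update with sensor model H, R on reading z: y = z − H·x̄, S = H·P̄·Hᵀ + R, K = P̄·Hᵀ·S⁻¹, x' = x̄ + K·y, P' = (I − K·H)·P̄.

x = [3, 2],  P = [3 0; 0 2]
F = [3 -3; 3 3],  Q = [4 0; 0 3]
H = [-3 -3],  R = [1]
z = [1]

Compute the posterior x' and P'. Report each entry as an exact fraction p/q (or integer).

x' = [-3231/518, 6135/1036]
P' = [5122/259 -10215/518; -10215/518 20487/1036]

x̄ = F·x = [3, 15]
P̄ = F·P·Fᵀ + Q = [49 9; 9 48]
y = z − H·x̄ = [55]
S = H·P̄·Hᵀ + R = [1036]
K = P̄·Hᵀ·S⁻¹ = [-87/518; -171/1036]
x' = x̄ + K·y = [-3231/518, 6135/1036]
P' = (I − K·H)·P̄ = [5122/259 -10215/518; -10215/518 20487/1036]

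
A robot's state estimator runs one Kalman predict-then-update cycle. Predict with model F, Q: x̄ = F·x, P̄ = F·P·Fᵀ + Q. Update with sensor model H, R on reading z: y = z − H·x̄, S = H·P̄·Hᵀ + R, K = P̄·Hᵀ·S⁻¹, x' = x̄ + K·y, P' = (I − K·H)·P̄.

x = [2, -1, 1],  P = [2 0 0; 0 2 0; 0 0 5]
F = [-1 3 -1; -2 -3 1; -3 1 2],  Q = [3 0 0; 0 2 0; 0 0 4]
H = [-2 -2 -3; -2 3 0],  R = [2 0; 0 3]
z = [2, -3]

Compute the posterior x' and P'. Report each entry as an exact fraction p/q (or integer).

x' = [-5181/5992, -64613/41944, 9511/10486]
P' = [14127/4280 59919/29960 -26043/7490; 59919/29960 321143/209720 -121431/52430; -26043/7490 -121431/52430 105394/26215]

x̄ = F·x = [-6, 0, -5]
P̄ = F·P·Fᵀ + Q = [28 -19 2; -19 33 16; 2 16 44]
y = z − H·x̄ = [-25, -15]
S = H·P̄·Hᵀ + R = [706 -180; -180 640]
K = P̄·Hᵀ·S⁻¹ = [-255/2996 -6007/29960; -1199/20972 41521/209720; -1245/5243 103/52430]
x' = x̄ + K·y = [-5181/5992, -64613/41944, 9511/10486]
P' = (I − K·H)·P̄ = [14127/4280 59919/29960 -26043/7490; 59919/29960 321143/209720 -121431/52430; -26043/7490 -121431/52430 105394/26215]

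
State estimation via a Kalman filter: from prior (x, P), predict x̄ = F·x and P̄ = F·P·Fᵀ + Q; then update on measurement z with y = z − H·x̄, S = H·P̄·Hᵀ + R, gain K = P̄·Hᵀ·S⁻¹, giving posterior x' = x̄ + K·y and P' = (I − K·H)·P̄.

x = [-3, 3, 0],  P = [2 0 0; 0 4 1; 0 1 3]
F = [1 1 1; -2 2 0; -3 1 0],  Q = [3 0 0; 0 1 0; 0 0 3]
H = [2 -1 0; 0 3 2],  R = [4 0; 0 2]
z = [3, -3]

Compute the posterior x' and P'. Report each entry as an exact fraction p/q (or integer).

x̄ = F·x = [0, 12, 12]
P̄ = F·P·Fᵀ + Q = [14 6 -1; 6 25 20; -1 20 25]
y = z − H·x̄ = [15, -63]
S = H·P̄·Hᵀ + R = [61 -83; -83 567]
K = P̄·Hᵀ·S⁻¹ = [6901/13849 1401/13849; 1087/13849 2968/13849; -152/1259 222/1259]
x' = x̄ + K·y = [15252/13849, -4491/13849, -1158/1259]
P' = (I − K·H)·P̄ = [19648/13849 11692/13849 -1467/1259; 11692/13849 19036/13849 -2326/1259; -1467/1259 -2326/1259 3711/1259]

x' = [15252/13849, -4491/13849, -1158/1259]
P' = [19648/13849 11692/13849 -1467/1259; 11692/13849 19036/13849 -2326/1259; -1467/1259 -2326/1259 3711/1259]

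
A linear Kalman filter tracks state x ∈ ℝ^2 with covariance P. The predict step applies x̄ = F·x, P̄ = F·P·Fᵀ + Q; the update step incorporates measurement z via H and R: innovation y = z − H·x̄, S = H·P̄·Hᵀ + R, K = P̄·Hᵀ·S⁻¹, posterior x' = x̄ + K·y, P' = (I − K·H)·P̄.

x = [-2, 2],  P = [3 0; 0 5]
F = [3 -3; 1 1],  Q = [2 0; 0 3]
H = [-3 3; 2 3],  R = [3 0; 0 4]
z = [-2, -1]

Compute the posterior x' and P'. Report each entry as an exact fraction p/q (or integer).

x' = [992/6649, -3259/6649]
P' = [16634/59841 516/6649; 516/6649 1388/6649]

x̄ = F·x = [-12, 0]
P̄ = F·P·Fᵀ + Q = [74 -6; -6 11]
y = z − H·x̄ = [-38, 23]
S = H·P̄·Hᵀ + R = [876 -327; -327 327]
K = P̄·Hᵀ·S⁻¹ = [-110/549 11800/59841; 8/61 1299/6649]
x' = x̄ + K·y = [992/6649, -3259/6649]
P' = (I − K·H)·P̄ = [16634/59841 516/6649; 516/6649 1388/6649]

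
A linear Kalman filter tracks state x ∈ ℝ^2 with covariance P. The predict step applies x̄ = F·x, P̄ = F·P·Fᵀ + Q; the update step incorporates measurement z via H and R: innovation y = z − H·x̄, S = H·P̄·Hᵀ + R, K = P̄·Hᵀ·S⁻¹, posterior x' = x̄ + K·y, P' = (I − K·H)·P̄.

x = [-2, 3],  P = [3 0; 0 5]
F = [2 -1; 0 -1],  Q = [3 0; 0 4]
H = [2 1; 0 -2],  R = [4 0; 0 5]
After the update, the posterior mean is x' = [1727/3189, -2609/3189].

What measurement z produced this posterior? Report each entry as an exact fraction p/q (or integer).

x̄ = F·x = [-7, -3]
P̄ = F·P·Fᵀ + Q = [20 5; 5 9]
S = H·P̄·Hᵀ + R = [113 -38; -38 41]
K = P̄·Hᵀ·S⁻¹ = [1465/3189 580/3189; 95/3189 -1312/3189]
x' − x̄ = [24050/3189, 6958/3189] = K·y
y = (KᵀK)⁻¹·Kᵀ·(x' − x̄) = [18, -4]
z = y + H·x̄ = [18, -4] + [-17, 6] = [1, 2]

z = [1, 2]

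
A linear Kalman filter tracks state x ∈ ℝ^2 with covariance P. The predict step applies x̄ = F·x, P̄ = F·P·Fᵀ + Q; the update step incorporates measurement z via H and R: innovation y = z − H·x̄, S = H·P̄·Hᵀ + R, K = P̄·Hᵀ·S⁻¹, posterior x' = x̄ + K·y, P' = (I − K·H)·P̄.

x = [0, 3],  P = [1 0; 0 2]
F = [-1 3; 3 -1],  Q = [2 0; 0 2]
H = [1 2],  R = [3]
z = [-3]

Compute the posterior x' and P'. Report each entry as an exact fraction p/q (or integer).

x̄ = F·x = [9, -3]
P̄ = F·P·Fᵀ + Q = [21 -9; -9 13]
y = z − H·x̄ = [-6]
S = H·P̄·Hᵀ + R = [40]
K = P̄·Hᵀ·S⁻¹ = [3/40; 17/40]
x' = x̄ + K·y = [171/20, -111/20]
P' = (I − K·H)·P̄ = [831/40 -411/40; -411/40 231/40]

x' = [171/20, -111/20]
P' = [831/40 -411/40; -411/40 231/40]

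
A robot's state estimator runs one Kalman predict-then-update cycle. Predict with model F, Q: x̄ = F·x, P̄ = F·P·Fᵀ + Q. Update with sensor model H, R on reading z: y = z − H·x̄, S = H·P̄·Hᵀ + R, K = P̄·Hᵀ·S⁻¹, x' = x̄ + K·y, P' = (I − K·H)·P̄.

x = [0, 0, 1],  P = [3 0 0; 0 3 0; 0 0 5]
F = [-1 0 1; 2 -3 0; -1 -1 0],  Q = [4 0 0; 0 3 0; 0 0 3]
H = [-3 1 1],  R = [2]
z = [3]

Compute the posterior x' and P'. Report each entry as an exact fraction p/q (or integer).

x̄ = F·x = [1, 0, 0]
P̄ = F·P·Fᵀ + Q = [12 -6 3; -6 42 3; 3 3 9]
y = z − H·x̄ = [6]
S = H·P̄·Hᵀ + R = [185]
K = P̄·Hᵀ·S⁻¹ = [-39/185; 63/185; 3/185]
x' = x̄ + K·y = [-49/185, 378/185, 18/185]
P' = (I − K·H)·P̄ = [699/185 1347/185 672/185; 1347/185 3801/185 366/185; 672/185 366/185 1656/185]

x' = [-49/185, 378/185, 18/185]
P' = [699/185 1347/185 672/185; 1347/185 3801/185 366/185; 672/185 366/185 1656/185]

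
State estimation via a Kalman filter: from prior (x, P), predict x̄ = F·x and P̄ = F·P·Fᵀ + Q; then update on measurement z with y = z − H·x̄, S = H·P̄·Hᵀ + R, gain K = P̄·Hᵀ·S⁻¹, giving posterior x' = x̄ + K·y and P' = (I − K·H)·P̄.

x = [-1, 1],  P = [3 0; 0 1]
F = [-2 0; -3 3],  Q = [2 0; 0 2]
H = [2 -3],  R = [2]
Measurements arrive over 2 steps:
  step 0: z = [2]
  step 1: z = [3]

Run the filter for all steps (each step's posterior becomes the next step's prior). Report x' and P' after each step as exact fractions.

step 0: x' = [-6/23, -18/23], P' = [475/46 321/46; 321/46 227/46]
step 1: x' = [-69/95, -144/95], P' = [20814/665 13674/665; 13674/665 9124/665]

step 0: x̄ = F·x = [2, 6]
step 0: P̄ = F·P·Fᵀ + Q = [14 18; 18 38]
step 0: y = z − H·x̄ = [16]
step 0: S = H·P̄·Hᵀ + R = [184]
step 0: K = P̄·Hᵀ·S⁻¹ = [-13/92; -39/92]
step 0: x' = x̄ + K·y = [-6/23, -18/23]
step 0: P' = (I − K·H)·P̄ = [475/46 321/46; 321/46 227/46]
step 1: x̄ = F·x = [12/23, -36/23]
step 1: P̄ = F·P·Fᵀ + Q = [996/23 462/23; 462/23 316/23]
step 1: y = z − H·x̄ = [-63/23]
step 1: S = H·P̄·Hᵀ + R = [1330/23]
step 1: K = P̄·Hᵀ·S⁻¹ = [303/665; -12/665]
step 1: x' = x̄ + K·y = [-69/95, -144/95]
step 1: P' = (I − K·H)·P̄ = [20814/665 13674/665; 13674/665 9124/665]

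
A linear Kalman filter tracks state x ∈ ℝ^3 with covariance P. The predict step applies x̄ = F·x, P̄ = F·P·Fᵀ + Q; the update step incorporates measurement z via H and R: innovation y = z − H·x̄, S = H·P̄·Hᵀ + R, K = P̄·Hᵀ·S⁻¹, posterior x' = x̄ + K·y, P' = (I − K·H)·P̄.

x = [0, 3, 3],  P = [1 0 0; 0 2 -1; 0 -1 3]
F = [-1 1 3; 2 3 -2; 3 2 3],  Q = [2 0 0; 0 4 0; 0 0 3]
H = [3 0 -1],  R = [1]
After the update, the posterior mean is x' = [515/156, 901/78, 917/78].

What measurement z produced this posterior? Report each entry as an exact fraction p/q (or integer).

x̄ = F·x = [12, 3, 15]
P̄ = F·P·Fᵀ + Q = [26 -21 19; -21 50 -5; 19 -5 35]
S = H·P̄·Hᵀ + R = [156]
K = P̄·Hᵀ·S⁻¹ = [59/156; -29/78; 11/78]
x' − x̄ = [-1357/156, 667/78, -253/78] = K·y
y = (KᵀK)⁻¹·Kᵀ·(x' − x̄) = [-23]
z = y + H·x̄ = [-23] + [21] = [-2]

z = [-2]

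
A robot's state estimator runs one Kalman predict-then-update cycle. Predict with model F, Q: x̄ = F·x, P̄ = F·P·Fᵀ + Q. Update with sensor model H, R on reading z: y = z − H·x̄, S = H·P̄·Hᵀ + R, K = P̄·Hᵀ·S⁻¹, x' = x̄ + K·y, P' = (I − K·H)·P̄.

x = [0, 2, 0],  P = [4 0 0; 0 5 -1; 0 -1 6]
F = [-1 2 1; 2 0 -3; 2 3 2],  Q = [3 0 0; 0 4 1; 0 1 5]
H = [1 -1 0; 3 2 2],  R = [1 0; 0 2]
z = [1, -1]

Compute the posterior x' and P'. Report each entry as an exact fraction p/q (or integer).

x' = [6427/13879, -7652/13879, -8539/13879]
P' = [379234/124911 339692/124911 -895616/124911; 339692/124911 424186/124911 -920830/124911; -895616/124911 -920830/124911 2294281/124911]

x̄ = F·x = [4, 0, 6]
P̄ = F·P·Fᵀ + Q = [29 -20 27; -20 74 -10; 27 -10 78]
y = z − H·x̄ = [-3, -25]
S = H·P̄·Hᵀ + R = [144 33; 33 875]
K = P̄·Hᵀ·S⁻¹ = [39542/124911 4309/41637; -84494/124911 4298/41637; 25214/124911 10009/41637]
x' = x̄ + K·y = [6427/13879, -7652/13879, -8539/13879]
P' = (I − K·H)·P̄ = [379234/124911 339692/124911 -895616/124911; 339692/124911 424186/124911 -920830/124911; -895616/124911 -920830/124911 2294281/124911]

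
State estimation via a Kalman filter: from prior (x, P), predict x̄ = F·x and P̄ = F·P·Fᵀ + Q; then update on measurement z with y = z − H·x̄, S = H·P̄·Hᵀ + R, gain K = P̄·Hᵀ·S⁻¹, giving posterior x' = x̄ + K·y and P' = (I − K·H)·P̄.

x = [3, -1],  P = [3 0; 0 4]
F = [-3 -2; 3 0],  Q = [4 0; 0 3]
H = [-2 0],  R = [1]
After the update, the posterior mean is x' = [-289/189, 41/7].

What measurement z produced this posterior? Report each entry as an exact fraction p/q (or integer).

x̄ = F·x = [-7, 9]
P̄ = F·P·Fᵀ + Q = [47 -27; -27 30]
S = H·P̄·Hᵀ + R = [189]
K = P̄·Hᵀ·S⁻¹ = [-94/189; 2/7]
x' − x̄ = [1034/189, -22/7] = K·y
y = (KᵀK)⁻¹·Kᵀ·(x' − x̄) = [-11]
z = y + H·x̄ = [-11] + [14] = [3]

z = [3]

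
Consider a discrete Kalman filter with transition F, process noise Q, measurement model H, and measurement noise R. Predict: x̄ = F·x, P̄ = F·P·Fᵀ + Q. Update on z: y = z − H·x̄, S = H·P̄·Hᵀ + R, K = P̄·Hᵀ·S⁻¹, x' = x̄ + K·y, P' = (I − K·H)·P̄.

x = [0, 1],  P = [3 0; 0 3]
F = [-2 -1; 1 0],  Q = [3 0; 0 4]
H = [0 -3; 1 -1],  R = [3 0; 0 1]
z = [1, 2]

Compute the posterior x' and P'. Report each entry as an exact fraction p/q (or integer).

x̄ = F·x = [-1, 0]
P̄ = F·P·Fᵀ + Q = [18 -6; -6 7]
y = z − H·x̄ = [1, 3]
S = H·P̄·Hᵀ + R = [66 39; 39 38]
K = P̄·Hᵀ·S⁻¹ = [-12/47 42/47; -97/329 -13/329]
x' = x̄ + K·y = [67/47, -136/329]
P' = (I − K·H)·P̄ = [54/47 12/47; 12/47 97/329]

x' = [67/47, -136/329]
P' = [54/47 12/47; 12/47 97/329]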